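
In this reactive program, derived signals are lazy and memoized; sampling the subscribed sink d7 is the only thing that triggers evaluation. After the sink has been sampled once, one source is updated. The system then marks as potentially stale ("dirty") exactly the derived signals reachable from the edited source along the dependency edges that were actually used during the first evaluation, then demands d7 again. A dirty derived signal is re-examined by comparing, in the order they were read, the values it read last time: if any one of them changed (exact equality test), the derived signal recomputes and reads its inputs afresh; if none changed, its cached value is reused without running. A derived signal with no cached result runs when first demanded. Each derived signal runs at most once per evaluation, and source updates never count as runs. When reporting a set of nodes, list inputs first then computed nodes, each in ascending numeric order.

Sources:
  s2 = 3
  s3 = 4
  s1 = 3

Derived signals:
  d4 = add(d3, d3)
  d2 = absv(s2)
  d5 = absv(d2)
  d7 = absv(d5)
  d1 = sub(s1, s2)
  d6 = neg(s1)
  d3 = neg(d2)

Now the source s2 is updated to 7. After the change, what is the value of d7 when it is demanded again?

First demand of the output computes:
  d2 = absv(3) = 3
  d5 = absv(3) = 3
  d7 = absv(3) = 3

After the edit, cleaning proceeds:
  d2: a read changed (s2 3->7) — executes, giving 7.
  d5: a read changed (d2 3->7) — executes, giving 7.
  d7: a read changed (d5 3->7) — executes, giving 7.

Demanding d7 again yields 7.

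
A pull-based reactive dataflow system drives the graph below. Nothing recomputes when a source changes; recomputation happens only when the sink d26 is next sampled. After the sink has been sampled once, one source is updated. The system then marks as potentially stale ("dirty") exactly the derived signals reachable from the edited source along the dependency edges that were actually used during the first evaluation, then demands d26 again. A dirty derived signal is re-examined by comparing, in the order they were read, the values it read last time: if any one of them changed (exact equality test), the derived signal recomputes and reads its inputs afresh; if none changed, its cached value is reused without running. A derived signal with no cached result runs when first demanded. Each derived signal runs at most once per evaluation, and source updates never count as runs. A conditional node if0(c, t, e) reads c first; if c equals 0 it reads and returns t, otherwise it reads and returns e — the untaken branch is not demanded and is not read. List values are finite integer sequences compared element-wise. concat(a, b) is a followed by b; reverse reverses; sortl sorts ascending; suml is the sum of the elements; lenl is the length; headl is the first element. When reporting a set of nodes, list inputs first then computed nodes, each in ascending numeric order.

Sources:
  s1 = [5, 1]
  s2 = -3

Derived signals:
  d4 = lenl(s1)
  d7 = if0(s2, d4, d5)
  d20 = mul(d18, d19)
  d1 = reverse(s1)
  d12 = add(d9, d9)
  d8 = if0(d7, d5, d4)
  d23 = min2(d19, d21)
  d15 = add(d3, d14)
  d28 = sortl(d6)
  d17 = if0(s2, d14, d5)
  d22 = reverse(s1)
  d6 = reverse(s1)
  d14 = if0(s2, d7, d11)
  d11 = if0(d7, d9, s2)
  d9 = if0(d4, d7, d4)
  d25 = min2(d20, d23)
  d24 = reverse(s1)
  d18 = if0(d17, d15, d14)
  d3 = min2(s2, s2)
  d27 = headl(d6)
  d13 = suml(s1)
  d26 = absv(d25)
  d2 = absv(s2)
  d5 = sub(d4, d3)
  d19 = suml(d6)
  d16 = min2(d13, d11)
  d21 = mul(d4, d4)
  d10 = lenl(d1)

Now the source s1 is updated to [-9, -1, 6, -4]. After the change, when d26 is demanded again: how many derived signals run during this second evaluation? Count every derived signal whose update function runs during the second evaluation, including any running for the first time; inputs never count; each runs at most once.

First evaluation (everything demanded from the output):
  d3 = min2(-3, -3) = -3
  d4 = lenl([5, 1]) = 2
  d5 = sub(2, -3) = 5
  d6 = reverse([5, 1]) = [1, 5]
  d7 = if0(s2=-3 -> else branch d5) = 5
  d11 = if0(d7=5 -> else branch s2) = -3
  d14 = if0(s2=-3 -> else branch d11) = -3
  d17 = if0(s2=-3 -> else branch d5) = 5
  d18 = if0(d17=5 -> else branch d14) = -3
  d19 = suml([1, 5]) = 6
  d20 = mul(-3, 6) = -18
  d21 = mul(2, 2) = 4
  d23 = min2(6, 4) = 4
  d25 = min2(-18, 4) = -18
  d26 = absv(-18) = 18

Propagation after the edit:
  d4: runs — s1 [5, 1]->[-9, -1, 6, -4]; result 4.
  d5: runs — d4 2->4; result 7.
  d6: runs — s1 [5, 1]->[-9, -1, 6, -4]; result [-4, 6, -1, -9].
  d7: runs — d5 5->7; result 7.
  d11: runs — d7 5->7; result -3 (same value as before).
  d14: checked — values it read are unchanged (s2 unchanged, d11 unchanged); reused cached -3 without running.
  d17: runs — d5 5->7; result 7.
  d18: runs — d17 5->7; result -3 (same value as before).
  d19: runs — d6 [1, 5]->[-4, 6, -1, -9]; result -8.
  d20: runs — d19 6->-8; result 24.
  d21: runs — d4 2->4; d4 2->4; result 16.
  d23: runs — d19 6->-8; d21 4->16; result -8.
  d25: runs — d20 -18->24; d23 4->-8; result -8.
  d26: runs — d25 -18->-8; result 8.

Key observation: the cutoff stops propagation at d14 — its inputs' values are unchanged, so it reuses its cache.

Derived signals that run: d4, d5, d6, d7, d11, d17, d18, d19, d20, d21, d23, d25, d26 — 13 in total.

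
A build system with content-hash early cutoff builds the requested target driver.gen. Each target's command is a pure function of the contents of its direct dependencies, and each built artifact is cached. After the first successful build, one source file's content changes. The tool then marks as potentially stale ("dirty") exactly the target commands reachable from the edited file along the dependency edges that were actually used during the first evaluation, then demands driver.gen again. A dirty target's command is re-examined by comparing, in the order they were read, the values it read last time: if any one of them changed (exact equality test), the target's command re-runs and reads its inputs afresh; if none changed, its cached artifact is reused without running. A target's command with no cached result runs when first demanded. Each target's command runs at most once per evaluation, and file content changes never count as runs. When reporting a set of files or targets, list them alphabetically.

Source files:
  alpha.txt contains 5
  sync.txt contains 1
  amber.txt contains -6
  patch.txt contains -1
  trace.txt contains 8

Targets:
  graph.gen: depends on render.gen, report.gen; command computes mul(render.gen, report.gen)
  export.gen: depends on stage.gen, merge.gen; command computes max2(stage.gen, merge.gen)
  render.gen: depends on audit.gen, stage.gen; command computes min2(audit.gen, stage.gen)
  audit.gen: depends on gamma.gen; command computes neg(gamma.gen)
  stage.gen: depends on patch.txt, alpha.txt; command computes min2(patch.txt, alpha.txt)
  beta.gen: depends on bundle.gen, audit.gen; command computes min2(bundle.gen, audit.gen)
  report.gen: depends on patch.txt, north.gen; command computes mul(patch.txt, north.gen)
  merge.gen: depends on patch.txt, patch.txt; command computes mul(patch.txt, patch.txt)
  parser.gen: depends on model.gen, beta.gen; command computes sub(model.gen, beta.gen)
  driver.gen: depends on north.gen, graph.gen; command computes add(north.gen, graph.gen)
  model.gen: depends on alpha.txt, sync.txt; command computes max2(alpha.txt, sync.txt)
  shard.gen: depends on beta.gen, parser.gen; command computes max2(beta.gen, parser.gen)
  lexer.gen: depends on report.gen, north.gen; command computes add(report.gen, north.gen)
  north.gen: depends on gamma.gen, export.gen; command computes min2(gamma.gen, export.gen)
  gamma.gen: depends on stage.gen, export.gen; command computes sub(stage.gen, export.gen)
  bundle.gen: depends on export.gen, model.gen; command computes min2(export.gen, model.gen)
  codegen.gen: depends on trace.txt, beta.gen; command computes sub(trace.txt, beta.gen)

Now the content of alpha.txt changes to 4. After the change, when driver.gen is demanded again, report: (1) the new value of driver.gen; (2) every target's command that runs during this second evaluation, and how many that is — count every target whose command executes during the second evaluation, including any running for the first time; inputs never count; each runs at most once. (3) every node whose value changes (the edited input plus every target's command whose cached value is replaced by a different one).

First evaluation (everything demanded from the output):
  merge.gen = mul(-1, -1) = 1
  stage.gen = min2(-1, 5) = -1
  export.gen = max2(-1, 1) = 1
  gamma.gen = sub(-1, 1) = -2
  audit.gen = neg(-2) = 2
  north.gen = min2(-2, 1) = -2
  render.gen = min2(2, -1) = -1
  report.gen = mul(-1, -2) = 2
  graph.gen = mul(-1, 2) = -2
  driver.gen = add(-2, -2) = -4

Propagation after the edit:
  stage.gen: runs — alpha.txt 5->4; result -1 (same value as before).
  export.gen: checked — values it read are unchanged (stage.gen unchanged, merge.gen unchanged); reused cached 1 without running.
  gamma.gen: checked — values it read are unchanged (stage.gen unchanged, export.gen unchanged); reused cached -2 without running.
  audit.gen: checked — values it read are unchanged (gamma.gen unchanged); reused cached 2 without running.
  north.gen: checked — values it read are unchanged (gamma.gen unchanged, export.gen unchanged); reused cached -2 without running.
  render.gen: checked — values it read are unchanged (audit.gen unchanged, stage.gen unchanged); reused cached -1 without running.
  report.gen: checked — values it read are unchanged (patch.txt unchanged, north.gen unchanged); reused cached 2 without running.
  graph.gen: checked — values it read are unchanged (render.gen unchanged, report.gen unchanged); reused cached -2 without running.
  driver.gen: checked — values it read are unchanged (north.gen unchanged, graph.gen unchanged); reused cached -4 without running.

Key observation: the change is absorbed at stage.gen — it re-runs but produces the same value, and the output's value is unchanged.

New value of driver.gen: -4.
Target commands that run: stage.gen — 1 in total.
Values that change: alpha.txt.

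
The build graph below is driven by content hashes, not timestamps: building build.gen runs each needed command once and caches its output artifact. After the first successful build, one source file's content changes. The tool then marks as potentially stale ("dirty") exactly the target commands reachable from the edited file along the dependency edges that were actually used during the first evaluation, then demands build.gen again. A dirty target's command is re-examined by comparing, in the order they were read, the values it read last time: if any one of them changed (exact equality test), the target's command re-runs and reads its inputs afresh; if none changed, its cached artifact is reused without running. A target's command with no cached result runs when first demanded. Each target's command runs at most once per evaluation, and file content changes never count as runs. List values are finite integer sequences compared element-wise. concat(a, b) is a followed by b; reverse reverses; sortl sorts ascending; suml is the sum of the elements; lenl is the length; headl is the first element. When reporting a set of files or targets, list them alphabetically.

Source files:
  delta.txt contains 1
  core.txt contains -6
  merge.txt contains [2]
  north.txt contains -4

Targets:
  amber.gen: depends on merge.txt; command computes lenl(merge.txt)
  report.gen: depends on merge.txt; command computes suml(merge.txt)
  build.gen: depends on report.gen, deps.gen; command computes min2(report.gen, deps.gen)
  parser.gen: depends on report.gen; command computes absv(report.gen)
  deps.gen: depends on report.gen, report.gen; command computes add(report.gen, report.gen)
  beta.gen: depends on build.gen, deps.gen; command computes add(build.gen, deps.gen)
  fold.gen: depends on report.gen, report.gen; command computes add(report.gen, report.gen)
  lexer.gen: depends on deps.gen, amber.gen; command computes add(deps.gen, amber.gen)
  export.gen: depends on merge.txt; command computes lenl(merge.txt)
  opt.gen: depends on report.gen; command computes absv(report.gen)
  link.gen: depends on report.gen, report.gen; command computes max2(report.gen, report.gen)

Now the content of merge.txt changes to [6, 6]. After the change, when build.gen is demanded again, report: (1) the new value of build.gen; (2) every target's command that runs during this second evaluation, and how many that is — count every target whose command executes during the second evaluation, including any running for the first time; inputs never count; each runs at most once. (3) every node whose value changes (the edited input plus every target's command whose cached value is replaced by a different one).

Initial pass — values computed on the first demand:
  report.gen = suml([2]) = 2
  deps.gen = add(2, 2) = 4
  build.gen = min2(2, 4) = 2

Second demand — change propagation:
  report.gen: re-runs because merge.txt [2]->[6, 6]; new result 12.
  deps.gen: re-runs because report.gen 2->12; report.gen 2->12; new result 24.
  build.gen: re-runs because report.gen 2->12; deps.gen 4->24; new result 12.

build.gen now evaluates to 12.
Run set: build.gen, deps.gen, report.gen (3 run).
Changed values: build.gen, deps.gen, merge.txt, report.gen.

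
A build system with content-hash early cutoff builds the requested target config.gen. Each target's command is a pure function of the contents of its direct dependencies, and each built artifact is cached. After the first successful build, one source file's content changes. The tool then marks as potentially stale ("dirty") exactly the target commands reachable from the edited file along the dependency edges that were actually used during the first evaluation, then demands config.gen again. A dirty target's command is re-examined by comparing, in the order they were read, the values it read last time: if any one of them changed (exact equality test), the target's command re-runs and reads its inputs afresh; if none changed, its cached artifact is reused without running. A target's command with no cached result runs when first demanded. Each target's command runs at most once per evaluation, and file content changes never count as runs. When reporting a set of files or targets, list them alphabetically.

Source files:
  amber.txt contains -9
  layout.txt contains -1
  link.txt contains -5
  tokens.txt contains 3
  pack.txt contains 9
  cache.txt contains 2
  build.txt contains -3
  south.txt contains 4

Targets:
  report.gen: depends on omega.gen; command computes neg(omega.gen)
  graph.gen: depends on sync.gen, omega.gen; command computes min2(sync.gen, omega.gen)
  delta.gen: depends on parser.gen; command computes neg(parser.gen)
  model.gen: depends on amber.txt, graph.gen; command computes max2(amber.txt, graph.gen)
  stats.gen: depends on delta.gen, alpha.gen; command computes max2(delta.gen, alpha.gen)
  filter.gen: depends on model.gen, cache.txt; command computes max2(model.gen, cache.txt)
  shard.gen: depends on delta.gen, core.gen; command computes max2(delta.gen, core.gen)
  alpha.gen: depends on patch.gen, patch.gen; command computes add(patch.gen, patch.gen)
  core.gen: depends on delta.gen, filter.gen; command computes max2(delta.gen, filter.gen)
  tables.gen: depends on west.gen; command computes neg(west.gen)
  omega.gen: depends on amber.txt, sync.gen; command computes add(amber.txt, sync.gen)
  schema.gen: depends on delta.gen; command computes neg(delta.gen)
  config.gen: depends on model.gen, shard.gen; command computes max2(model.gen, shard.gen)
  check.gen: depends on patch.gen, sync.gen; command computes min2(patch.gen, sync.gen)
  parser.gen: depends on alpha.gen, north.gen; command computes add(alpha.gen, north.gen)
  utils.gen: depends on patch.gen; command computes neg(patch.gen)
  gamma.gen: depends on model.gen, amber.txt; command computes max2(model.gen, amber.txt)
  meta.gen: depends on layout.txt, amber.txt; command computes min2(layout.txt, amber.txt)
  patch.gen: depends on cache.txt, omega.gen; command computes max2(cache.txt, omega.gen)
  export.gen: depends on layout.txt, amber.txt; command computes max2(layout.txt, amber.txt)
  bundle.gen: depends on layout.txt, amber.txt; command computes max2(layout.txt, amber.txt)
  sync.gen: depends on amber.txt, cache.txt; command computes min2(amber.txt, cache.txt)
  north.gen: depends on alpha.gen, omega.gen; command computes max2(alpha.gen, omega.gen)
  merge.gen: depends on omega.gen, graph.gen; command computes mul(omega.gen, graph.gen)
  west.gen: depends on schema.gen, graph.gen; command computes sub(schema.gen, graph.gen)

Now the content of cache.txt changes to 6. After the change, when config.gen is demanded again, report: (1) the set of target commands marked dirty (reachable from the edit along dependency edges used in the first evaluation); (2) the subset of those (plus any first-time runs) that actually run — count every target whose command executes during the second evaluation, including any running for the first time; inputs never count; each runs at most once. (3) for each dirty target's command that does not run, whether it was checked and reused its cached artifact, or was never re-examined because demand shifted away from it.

First evaluation (everything demanded from the output):
  sync.gen = min2(-9, 2) = -9
  omega.gen = add(-9, -9) = -18
  graph.gen = min2(-9, -18) = -18
  model.gen = max2(-9, -18) = -9
  filter.gen = max2(-9, 2) = 2
  patch.gen = max2(2, -18) = 2
  alpha.gen = add(2, 2) = 4
  north.gen = max2(4, -18) = 4
  parser.gen = add(4, 4) = 8
  delta.gen = neg(8) = -8
  core.gen = max2(-8, 2) = 2
  shard.gen = max2(-8, 2) = 2
  config.gen = max2(-9, 2) = 2

Propagation after the edit:
  sync.gen: runs — cache.txt 2->6; result -9 (same value as before).
  omega.gen: checked — values it read are unchanged (amber.txt unchanged, sync.gen unchanged); reused cached -18 without running.
  graph.gen: checked — values it read are unchanged (sync.gen unchanged, omega.gen unchanged); reused cached -18 without running.
  model.gen: checked — values it read are unchanged (amber.txt unchanged, graph.gen unchanged); reused cached -9 without running.
  filter.gen: runs — cache.txt 2->6; result 6.
  patch.gen: runs — cache.txt 2->6; result 6.
  alpha.gen: runs — patch.gen 2->6; patch.gen 2->6; result 12.
  north.gen: runs — alpha.gen 4->12; result 12.
  parser.gen: runs — alpha.gen 4->12; north.gen 4->12; result 24.
  delta.gen: runs — parser.gen 8->24; result -24.
  core.gen: runs — delta.gen -8->-24; filter.gen 2->6; result 6.
  shard.gen: runs — delta.gen -8->-24; core.gen 2->6; result 6.
  config.gen: runs — shard.gen 2->6; result 6.

Key observation: the cutoff stops propagation at omega.gen — its inputs' values are unchanged, so it reuses its cache.

Marked dirty: alpha.gen, config.gen, core.gen, delta.gen, filter.gen, graph.gen, model.gen, north.gen, omega.gen, parser.gen, patch.gen, shard.gen, sync.gen.
Target commands that run: alpha.gen, config.gen, core.gen, delta.gen, filter.gen, north.gen, parser.gen, patch.gen, shard.gen, sync.gen — 10 in total.
Checked but reused from cache: graph.gen, model.gen, omega.gen.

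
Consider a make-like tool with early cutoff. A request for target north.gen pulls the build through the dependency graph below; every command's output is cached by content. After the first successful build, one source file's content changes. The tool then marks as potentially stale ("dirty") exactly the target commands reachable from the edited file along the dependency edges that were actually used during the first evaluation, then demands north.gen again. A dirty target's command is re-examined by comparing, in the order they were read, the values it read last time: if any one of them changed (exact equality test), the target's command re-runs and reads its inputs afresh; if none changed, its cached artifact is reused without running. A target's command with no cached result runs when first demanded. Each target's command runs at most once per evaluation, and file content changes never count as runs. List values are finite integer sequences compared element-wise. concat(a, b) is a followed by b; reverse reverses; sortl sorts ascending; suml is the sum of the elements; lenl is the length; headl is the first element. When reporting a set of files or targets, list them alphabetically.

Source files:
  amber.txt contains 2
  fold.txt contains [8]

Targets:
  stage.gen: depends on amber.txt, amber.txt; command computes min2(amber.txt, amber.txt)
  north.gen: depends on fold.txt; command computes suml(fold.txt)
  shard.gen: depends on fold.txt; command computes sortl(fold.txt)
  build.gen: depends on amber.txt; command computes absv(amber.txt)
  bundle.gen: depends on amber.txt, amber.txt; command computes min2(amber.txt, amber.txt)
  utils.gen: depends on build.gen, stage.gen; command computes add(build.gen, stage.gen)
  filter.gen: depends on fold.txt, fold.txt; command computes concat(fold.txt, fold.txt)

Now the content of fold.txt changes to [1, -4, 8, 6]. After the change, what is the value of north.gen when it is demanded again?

Demanding north.gen again yields 11.

First demand of the output computes:
  north.gen = suml([8]) = 8

After the edit, cleaning proceeds:
  north.gen: a read changed (fold.txt [8]->[1, -4, 8, 6]) — executes, giving 11.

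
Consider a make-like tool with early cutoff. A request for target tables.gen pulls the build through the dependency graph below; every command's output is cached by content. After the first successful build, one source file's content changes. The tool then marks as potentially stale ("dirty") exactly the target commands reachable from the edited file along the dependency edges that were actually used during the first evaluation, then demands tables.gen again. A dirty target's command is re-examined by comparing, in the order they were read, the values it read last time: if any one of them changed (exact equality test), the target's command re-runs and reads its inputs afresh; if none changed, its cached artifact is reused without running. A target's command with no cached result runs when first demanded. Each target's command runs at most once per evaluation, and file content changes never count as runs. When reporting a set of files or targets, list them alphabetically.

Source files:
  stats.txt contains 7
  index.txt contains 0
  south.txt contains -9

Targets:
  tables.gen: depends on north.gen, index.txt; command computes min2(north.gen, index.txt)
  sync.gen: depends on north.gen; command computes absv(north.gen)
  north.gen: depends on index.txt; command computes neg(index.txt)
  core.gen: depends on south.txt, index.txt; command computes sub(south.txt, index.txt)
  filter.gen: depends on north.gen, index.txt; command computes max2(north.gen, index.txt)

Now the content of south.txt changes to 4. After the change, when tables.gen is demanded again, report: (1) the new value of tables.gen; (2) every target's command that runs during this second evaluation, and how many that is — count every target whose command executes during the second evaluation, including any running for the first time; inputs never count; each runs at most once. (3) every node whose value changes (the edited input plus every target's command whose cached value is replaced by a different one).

First demand of the output computes:
  north.gen = neg(0) = 0
  tables.gen = min2(0, 0) = 0

After the edit, cleaning proceeds:
  south.txt only reaches undemanded nodes; the second demand re-runs nothing.

Note the shortcut — south.txt feeds only undemanded nodes, so no recomputation happens.

Demanding tables.gen again yields 0.
0 target commands run: none.
The nodes whose values change: south.txt.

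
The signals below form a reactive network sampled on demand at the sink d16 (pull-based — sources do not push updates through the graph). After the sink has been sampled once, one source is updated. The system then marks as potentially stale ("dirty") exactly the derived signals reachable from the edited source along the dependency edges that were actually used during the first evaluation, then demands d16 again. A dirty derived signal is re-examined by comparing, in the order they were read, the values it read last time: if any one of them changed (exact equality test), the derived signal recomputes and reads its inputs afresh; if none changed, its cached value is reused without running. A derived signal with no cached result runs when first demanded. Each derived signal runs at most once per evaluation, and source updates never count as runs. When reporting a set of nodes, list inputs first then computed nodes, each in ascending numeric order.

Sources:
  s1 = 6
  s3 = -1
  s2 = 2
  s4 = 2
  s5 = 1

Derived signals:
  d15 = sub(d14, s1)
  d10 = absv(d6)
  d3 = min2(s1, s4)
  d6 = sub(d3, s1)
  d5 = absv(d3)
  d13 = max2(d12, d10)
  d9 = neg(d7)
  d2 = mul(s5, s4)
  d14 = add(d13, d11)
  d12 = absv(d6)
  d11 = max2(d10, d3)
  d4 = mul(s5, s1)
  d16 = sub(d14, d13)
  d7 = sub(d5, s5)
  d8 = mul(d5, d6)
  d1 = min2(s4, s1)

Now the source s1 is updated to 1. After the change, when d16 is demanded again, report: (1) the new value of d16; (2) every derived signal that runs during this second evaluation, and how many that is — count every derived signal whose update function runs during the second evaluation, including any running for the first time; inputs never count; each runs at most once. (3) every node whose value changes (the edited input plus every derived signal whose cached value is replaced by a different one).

Initial pass — values computed on the first demand:
  d3 = min2(6, 2) = 2
  d6 = sub(2, 6) = -4
  d10 = absv(-4) = 4
  d11 = max2(4, 2) = 4
  d12 = absv(-4) = 4
  d13 = max2(4, 4) = 4
  d14 = add(4, 4) = 8
  d16 = sub(8, 4) = 4

Second demand — change propagation:
  d3: re-runs because s1 6->1; new result 1.
  d6: re-runs because d3 2->1; s1 6->1; new result 0.
  d10: re-runs because d6 -4->0; new result 0.
  d11: re-runs because d10 4->0; d3 2->1; new result 1.
  d12: re-runs because d6 -4->0; new result 0.
  d13: re-runs because d12 4->0; d10 4->0; new result 0.
  d14: re-runs because d13 4->0; d11 4->1; new result 1.
  d16: re-runs because d14 8->1; d13 4->0; new result 1.

d16 now evaluates to 1.
Run set: d3, d6, d10, d11, d12, d13, d14, d16 (8 run).
Changed values: s1, d3, d6, d10, d11, d12, d13, d14, d16.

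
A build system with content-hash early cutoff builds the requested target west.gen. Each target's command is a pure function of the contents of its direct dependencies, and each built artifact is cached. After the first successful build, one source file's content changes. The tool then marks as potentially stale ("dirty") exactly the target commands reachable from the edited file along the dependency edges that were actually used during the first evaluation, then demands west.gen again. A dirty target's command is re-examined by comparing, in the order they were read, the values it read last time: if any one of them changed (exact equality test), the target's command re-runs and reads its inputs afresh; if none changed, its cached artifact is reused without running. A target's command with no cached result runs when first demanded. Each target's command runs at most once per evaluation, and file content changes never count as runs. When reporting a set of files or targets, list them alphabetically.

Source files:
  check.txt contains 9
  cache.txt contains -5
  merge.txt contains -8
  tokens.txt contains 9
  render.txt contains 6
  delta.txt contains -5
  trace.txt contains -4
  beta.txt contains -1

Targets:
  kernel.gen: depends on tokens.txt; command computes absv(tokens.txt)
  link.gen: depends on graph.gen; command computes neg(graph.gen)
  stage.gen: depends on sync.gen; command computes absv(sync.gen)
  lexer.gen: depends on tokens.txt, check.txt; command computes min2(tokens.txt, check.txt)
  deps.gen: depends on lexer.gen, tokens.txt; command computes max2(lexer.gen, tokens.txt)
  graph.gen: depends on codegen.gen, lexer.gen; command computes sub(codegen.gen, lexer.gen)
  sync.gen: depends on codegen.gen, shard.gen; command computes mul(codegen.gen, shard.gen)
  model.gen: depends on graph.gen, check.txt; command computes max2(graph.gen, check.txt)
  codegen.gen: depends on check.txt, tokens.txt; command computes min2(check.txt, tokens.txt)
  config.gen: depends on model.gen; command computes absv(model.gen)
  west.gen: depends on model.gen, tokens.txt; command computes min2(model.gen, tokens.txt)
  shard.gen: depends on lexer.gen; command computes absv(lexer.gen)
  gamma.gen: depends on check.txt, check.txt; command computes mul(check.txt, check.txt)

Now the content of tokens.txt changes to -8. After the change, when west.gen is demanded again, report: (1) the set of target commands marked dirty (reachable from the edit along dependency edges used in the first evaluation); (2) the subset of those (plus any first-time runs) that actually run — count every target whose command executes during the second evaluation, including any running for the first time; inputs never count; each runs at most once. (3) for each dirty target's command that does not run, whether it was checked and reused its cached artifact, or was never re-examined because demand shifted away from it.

Marked dirty: codegen.gen, graph.gen, lexer.gen, model.gen, west.gen.
Target commands that run: codegen.gen, graph.gen, lexer.gen, west.gen — 4 in total.
Checked but reused from cache: model.gen.
Key observation: the cutoff stops propagation at model.gen — its inputs' values are unchanged, so it reuses its cache.

First evaluation (everything demanded from the output):
  codegen.gen = min2(9, 9) = 9
  lexer.gen = min2(9, 9) = 9
  graph.gen = sub(9, 9) = 0
  model.gen = max2(0, 9) = 9
  west.gen = min2(9, 9) = 9

Propagation after the edit:
  codegen.gen: runs — tokens.txt 9->-8; result -8.
  lexer.gen: runs — tokens.txt 9->-8; result -8.
  graph.gen: runs — codegen.gen 9->-8; lexer.gen 9->-8; result 0 (same value as before).
  model.gen: checked — values it read are unchanged (graph.gen unchanged, check.txt unchanged); reused cached 9 without running.
  west.gen: runs — tokens.txt 9->-8; result -8.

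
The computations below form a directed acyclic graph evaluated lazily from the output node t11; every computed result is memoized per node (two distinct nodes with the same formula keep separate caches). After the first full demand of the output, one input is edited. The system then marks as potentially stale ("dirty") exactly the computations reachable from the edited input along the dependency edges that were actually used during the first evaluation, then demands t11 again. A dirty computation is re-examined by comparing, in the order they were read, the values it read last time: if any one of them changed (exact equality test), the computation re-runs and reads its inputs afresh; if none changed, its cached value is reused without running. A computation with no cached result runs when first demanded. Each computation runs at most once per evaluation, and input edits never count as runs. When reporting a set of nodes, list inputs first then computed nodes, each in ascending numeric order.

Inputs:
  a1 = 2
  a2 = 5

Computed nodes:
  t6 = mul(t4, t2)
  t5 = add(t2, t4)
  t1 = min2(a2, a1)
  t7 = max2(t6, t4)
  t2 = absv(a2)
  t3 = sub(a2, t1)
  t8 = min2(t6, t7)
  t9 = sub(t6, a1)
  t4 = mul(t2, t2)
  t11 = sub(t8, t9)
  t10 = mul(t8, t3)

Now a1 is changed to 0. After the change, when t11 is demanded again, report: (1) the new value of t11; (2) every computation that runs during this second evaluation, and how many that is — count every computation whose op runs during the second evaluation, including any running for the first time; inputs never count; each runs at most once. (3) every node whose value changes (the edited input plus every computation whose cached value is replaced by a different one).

First demand of the output computes:
  t2 = absv(5) = 5
  t4 = mul(5, 5) = 25
  t6 = mul(25, 5) = 125
  t7 = max2(125, 25) = 125
  t8 = min2(125, 125) = 125
  t9 = sub(125, 2) = 123
  t11 = sub(125, 123) = 2

After the edit, cleaning proceeds:
  t9: a read changed (a1 2->0) — executes, giving 125.
  t11: a read changed (t9 123->125) — executes, giving 0.

Demanding t11 again yields 0.
2 computations run: t9, t11.
The nodes whose values change: a1, t9, t11.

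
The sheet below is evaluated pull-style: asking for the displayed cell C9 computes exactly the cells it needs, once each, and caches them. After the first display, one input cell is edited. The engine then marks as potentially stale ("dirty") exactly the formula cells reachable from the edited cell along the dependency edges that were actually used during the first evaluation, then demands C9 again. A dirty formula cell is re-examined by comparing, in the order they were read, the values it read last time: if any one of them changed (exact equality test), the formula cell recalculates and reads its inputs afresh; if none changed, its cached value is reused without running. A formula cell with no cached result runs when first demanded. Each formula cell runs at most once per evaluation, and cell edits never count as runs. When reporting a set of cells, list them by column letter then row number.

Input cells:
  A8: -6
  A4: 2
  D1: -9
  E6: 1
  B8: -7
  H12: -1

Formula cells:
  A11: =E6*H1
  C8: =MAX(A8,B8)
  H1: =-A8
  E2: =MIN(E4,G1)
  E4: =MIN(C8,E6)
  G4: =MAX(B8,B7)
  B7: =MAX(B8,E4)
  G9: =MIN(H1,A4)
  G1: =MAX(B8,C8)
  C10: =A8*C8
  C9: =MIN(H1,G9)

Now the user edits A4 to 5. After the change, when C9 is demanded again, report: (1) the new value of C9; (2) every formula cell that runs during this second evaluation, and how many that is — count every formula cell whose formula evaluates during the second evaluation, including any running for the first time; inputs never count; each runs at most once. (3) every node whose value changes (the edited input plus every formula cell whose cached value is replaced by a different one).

Demanding C9 again yields 5.
2 formula cells run: C9, G9.
The nodes whose values change: A4, C9, G9.

First demand of the output computes:
  H1 = -(-6) = 6
  G9 = MIN(6, 2) = 2
  C9 = MIN(6, 2) = 2

After the edit, cleaning proceeds:
  G9: a read changed (A4 2->5) — executes, giving 5.
  C9: a read changed (G9 2->5) — executes, giving 5.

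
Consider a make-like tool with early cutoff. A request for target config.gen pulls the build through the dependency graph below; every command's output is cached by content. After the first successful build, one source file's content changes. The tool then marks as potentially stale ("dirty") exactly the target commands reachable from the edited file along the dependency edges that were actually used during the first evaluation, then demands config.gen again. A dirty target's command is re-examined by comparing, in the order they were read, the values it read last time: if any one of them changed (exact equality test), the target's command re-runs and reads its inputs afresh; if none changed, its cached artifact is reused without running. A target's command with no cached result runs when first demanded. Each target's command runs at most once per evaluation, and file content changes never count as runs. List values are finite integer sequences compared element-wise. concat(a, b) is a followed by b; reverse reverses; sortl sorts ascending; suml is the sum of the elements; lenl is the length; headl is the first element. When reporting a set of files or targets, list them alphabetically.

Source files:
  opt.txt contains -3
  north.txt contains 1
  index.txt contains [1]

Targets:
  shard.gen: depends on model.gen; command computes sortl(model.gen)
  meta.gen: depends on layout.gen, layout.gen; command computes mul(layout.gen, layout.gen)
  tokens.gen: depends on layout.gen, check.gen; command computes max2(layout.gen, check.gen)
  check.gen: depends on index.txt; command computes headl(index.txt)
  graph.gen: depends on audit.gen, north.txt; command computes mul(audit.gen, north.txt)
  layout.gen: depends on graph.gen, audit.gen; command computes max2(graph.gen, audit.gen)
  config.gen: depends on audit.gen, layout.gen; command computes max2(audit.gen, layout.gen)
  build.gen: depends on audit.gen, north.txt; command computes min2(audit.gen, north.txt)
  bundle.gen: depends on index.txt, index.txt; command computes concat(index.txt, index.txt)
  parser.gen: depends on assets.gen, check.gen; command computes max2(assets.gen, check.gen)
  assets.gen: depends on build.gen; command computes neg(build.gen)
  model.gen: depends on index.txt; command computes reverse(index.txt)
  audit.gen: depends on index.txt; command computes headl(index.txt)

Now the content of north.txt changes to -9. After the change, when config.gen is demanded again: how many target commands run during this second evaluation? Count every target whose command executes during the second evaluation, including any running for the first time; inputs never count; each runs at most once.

2 target commands run: graph.gen, layout.gen.
Note the absorption at layout.gen: it re-runs yet its value is the same, leaving the output's value untouched.

First demand of the output computes:
  audit.gen = headl([1]) = 1
  graph.gen = mul(1, 1) = 1
  layout.gen = max2(1, 1) = 1
  config.gen = max2(1, 1) = 1

After the edit, cleaning proceeds:
  graph.gen: a read changed (north.txt 1->-9) — executes, giving -9.
  layout.gen: a read changed (graph.gen 1->-9) — executes, giving 1 — identical to its old value.
  config.gen: dirty, but its reads are unchanged (audit.gen unchanged, layout.gen unchanged); cached 1 stands.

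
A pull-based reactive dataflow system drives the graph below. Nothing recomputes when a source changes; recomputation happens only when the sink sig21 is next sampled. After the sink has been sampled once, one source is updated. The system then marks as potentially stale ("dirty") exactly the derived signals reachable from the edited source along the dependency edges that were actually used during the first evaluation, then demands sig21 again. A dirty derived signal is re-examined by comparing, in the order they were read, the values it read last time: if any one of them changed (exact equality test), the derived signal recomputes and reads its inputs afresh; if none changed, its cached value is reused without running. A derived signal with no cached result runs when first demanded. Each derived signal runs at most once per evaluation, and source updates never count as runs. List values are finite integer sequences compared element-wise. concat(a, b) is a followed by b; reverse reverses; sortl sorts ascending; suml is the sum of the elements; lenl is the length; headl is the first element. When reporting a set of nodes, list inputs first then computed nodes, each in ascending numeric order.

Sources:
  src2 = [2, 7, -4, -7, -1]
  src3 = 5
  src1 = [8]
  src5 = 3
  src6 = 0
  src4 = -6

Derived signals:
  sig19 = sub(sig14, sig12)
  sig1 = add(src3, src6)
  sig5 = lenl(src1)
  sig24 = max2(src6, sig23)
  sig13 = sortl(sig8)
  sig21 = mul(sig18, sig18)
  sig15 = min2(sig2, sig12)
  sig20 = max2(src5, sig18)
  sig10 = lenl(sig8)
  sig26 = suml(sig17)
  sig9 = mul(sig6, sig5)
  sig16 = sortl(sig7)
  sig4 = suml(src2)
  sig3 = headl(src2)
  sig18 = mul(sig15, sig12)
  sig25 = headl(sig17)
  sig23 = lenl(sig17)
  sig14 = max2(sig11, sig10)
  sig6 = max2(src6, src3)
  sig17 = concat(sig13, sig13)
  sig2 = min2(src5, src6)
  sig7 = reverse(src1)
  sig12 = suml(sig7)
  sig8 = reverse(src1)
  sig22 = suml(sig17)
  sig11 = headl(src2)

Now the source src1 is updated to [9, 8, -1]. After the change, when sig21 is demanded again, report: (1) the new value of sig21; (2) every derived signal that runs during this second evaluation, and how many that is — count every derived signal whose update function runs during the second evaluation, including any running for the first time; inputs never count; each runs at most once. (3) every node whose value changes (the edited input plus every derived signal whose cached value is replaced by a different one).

First evaluation (everything demanded from the output):
  sig2 = min2(3, 0) = 0
  sig7 = reverse([8]) = [8]
  sig12 = suml([8]) = 8
  sig15 = min2(0, 8) = 0
  sig18 = mul(0, 8) = 0
  sig21 = mul(0, 0) = 0

Propagation after the edit:
  sig7: runs — src1 [8]->[9, 8, -1]; result [-1, 8, 9].
  sig12: runs — sig7 [8]->[-1, 8, 9]; result 16.
  sig15: runs — sig12 8->16; result 0 (same value as before).
  sig18: runs — sig12 8->16; result 0 (same value as before).
  sig21: checked — values it read are unchanged (sig18 unchanged, sig18 unchanged); reused cached 0 without running.

Key observation: the cutoff stops propagation at sig21 — its inputs' values are unchanged, so it reuses its cache.

New value of sig21: 0.
Derived signals that run: sig7, sig12, sig15, sig18 — 4 in total.
Values that change: src1, sig7, sig12.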